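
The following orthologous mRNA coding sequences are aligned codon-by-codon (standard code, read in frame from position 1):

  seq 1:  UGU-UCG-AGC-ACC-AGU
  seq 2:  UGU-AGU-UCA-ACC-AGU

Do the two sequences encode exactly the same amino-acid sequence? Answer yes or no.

yes

Codon 1: UGU Cys / UGU Cys — identical.
Codon 2: UCG Ser / AGU Ser — synonymous.
Codon 3: AGC Ser / UCA Ser — synonymous.
Codon 4: ACC Thr / ACC Thr — identical.
Codon 5: AGU Ser / AGU Ser — identical.
Nonsynonymous differences: 0 → same protein.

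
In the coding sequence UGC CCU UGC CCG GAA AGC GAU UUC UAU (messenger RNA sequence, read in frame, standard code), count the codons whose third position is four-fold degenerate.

2

Codon 1 UGC (Cys): third position 2-fold.
Codon 2 CCU (Pro): third position 4-fold.
Codon 3 UGC (Cys): third position 2-fold.
Codon 4 CCG (Pro): third position 4-fold.
Codon 5 GAA (Glu): third position 2-fold.
Codon 6 AGC (Ser): third position 2-fold.
Codon 7 GAU (Asp): third position 2-fold.
Codon 8 UUC (Phe): third position 2-fold.
Codon 9 UAU (Tyr): third position 2-fold.
Four-fold degenerate third positions: 2.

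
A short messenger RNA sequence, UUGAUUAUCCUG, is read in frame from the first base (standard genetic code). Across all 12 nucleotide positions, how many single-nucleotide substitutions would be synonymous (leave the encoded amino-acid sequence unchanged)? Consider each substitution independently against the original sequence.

Codon 1 (UUG, Leu): 2 synonymous substitutions.
Codon 2 (AUU, Ile): 2 synonymous substitutions.
Codon 3 (AUC, Ile): 2 synonymous substitutions.
Codon 4 (CUG, Leu): 4 synonymous substitutions.
Total: 2 + 2 + 2 + 4 = 10.

10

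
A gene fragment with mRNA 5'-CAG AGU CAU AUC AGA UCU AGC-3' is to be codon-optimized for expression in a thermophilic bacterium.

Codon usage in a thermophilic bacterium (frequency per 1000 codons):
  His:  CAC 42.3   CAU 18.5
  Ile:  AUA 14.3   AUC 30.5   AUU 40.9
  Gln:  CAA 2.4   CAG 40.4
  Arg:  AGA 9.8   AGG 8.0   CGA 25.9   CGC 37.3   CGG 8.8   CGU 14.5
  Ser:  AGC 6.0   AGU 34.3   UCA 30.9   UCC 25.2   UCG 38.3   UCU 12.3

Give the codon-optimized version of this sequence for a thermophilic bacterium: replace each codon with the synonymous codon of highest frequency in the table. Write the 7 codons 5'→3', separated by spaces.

Codon 1 (Gln): best is CAG at 40.4.
Codon 2 (Ser): best is UCG at 38.3.
Codon 3 (His): best is CAC at 42.3.
Codon 4 (Ile): best is AUU at 40.9.
Codon 5 (Arg): best is CGC at 37.3.
Codon 6 (Ser): best is UCG at 38.3.
Codon 7 (Ser): best is UCG at 38.3.

CAG UCG CAC AUU CGC UCG UCG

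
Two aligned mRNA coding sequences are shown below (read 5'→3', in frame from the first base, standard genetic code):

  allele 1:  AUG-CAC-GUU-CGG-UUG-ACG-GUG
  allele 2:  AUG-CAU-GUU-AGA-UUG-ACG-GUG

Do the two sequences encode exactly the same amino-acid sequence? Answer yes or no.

yes

Codon 1: AUG Met / AUG Met — identical.
Codon 2: CAC His / CAU His — synonymous.
Codon 3: GUU Val / GUU Val — identical.
Codon 4: CGG Arg / AGA Arg — synonymous.
Codon 5: UUG Leu / UUG Leu — identical.
Codon 6: ACG Thr / ACG Thr — identical.
Codon 7: GUG Val / GUG Val — identical.
Nonsynonymous differences: 0 → same protein.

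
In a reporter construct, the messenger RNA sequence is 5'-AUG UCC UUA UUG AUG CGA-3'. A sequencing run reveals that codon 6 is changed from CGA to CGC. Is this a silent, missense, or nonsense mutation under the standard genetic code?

silent

Position 18 falls in codon 6: CGA → Arg.
After the substitution the codon is CGC → Arg.
Both encode Arg, so the change is synonymous.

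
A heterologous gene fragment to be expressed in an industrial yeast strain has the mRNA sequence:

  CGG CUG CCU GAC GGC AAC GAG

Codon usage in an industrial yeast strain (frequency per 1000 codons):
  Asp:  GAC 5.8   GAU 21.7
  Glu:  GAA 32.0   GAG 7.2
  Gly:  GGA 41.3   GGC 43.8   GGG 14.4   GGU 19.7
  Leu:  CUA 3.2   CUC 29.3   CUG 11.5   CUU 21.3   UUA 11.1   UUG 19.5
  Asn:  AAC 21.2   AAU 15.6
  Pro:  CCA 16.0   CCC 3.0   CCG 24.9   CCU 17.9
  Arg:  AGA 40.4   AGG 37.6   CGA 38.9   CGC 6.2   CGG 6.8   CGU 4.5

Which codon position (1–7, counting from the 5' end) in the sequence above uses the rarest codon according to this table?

4

Codon 1 CGG (Arg): 6.8 per 1000.
Codon 2 CUG (Leu): 11.5 per 1000.
Codon 3 CCU (Pro): 17.9 per 1000.
Codon 4 GAC (Asp): 5.8 per 1000.
Codon 5 GGC (Gly): 43.8 per 1000.
Codon 6 AAC (Asn): 21.2 per 1000.
Codon 7 GAG (Glu): 7.2 per 1000.
Lowest frequency is 5.8 at codon 4.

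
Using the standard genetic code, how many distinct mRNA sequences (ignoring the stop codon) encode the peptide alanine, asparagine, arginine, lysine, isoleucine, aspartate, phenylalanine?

1152

Ala: 4 codons.
Asn: 2 codons.
Arg: 6 codons.
Lys: 2 codons.
Ile: 3 codons.
Asp: 2 codons.
Phe: 2 codons.
4 × 2 × 6 × 2 × 3 × 2 × 2 = 1152.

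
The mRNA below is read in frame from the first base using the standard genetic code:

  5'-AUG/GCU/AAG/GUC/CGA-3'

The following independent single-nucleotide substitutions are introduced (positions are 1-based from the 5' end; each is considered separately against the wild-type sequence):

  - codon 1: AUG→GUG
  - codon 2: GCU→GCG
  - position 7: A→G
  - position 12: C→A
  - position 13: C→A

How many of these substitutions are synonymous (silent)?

3

Codon 1: AUG (Met) → GUG (Val) — missense.
Codon 2: GCU (Ala) → GCG (Ala) — synonymous.
Codon 3: AAG (Lys) → GAG (Glu) — missense.
Codon 4: GUC (Val) → GUA (Val) — synonymous.
Codon 5: CGA (Arg) → AGA (Arg) — synonymous.
Synonymous: 3 of 5.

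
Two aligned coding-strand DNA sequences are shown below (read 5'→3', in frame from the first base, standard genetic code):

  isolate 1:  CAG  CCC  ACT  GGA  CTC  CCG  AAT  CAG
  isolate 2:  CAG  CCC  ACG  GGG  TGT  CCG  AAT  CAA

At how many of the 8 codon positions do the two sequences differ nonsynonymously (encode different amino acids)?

Codon 1: CAG Gln / CAG Gln — identical.
Codon 2: CCC Pro / CCC Pro — identical.
Codon 3: ACT Thr / ACG Thr — synonymous.
Codon 4: GGA Gly / GGG Gly — synonymous.
Codon 5: CTC Leu / TGT Cys — nonsynonymous.
Codon 6: CCG Pro / CCG Pro — identical.
Codon 7: AAT Asn / AAT Asn — identical.
Codon 8: CAG Gln / CAA Gln — synonymous.
Nonsynonymous differences: 1.

1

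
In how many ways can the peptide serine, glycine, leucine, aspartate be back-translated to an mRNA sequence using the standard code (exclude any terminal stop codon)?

288

Ser: 6 codons.
Gly: 4 codons.
Leu: 6 codons.
Asp: 2 codons.
6 × 4 × 6 × 2 = 288.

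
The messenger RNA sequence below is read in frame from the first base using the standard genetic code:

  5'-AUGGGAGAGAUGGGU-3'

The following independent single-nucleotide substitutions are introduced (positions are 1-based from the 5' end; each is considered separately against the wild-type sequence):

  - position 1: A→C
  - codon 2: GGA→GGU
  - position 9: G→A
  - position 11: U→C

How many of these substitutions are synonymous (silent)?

2

Codon 1: AUG (Met) → CUG (Leu) — missense.
Codon 2: GGA (Gly) → GGU (Gly) — synonymous.
Codon 3: GAG (Glu) → GAA (Glu) — synonymous.
Codon 4: AUG (Met) → ACG (Thr) — missense.
Synonymous: 2 of 4.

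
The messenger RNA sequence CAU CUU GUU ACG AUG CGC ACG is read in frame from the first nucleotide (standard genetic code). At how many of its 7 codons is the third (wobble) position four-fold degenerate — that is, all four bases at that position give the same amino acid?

5

Codon 1 CAU (His): third position 2-fold.
Codon 2 CUU (Leu): third position 4-fold.
Codon 3 GUU (Val): third position 4-fold.
Codon 4 ACG (Thr): third position 4-fold.
Codon 5 AUG (Met): third position 1-fold.
Codon 6 CGC (Arg): third position 4-fold.
Codon 7 ACG (Thr): third position 4-fold.
Four-fold degenerate third positions: 5.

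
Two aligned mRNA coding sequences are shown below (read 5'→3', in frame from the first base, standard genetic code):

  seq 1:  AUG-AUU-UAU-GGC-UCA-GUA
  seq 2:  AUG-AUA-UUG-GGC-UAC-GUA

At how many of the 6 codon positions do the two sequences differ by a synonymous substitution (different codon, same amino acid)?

1

Codon 1: AUG Met / AUG Met — identical.
Codon 2: AUU Ile / AUA Ile — synonymous.
Codon 3: UAU Tyr / UUG Leu — nonsynonymous.
Codon 4: GGC Gly / GGC Gly — identical.
Codon 5: UCA Ser / UAC Tyr — nonsynonymous.
Codon 6: GUA Val / GUA Val — identical.
Synonymous differences: 1.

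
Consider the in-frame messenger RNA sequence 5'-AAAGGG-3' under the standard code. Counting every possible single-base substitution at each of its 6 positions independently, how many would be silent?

Codon 1 (AAA, Lys): 1 synonymous substitution.
Codon 2 (GGG, Gly): 3 synonymous substitutions.
Total: 1 + 3 = 4.

4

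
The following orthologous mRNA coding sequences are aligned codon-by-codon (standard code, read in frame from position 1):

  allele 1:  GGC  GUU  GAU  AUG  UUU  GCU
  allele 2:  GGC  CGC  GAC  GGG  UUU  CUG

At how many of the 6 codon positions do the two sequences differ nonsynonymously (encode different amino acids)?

3

Codon 1: GGC Gly / GGC Gly — identical.
Codon 2: GUU Val / CGC Arg — nonsynonymous.
Codon 3: GAU Asp / GAC Asp — synonymous.
Codon 4: AUG Met / GGG Gly — nonsynonymous.
Codon 5: UUU Phe / UUU Phe — identical.
Codon 6: GCU Ala / CUG Leu — nonsynonymous.
Nonsynonymous differences: 3.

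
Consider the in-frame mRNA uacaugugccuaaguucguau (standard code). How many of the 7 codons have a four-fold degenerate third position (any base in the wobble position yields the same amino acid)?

Codon 1 UAC (Tyr): third position 2-fold.
Codon 2 AUG (Met): third position 1-fold.
Codon 3 UGC (Cys): third position 2-fold.
Codon 4 CUA (Leu): third position 4-fold.
Codon 5 AGU (Ser): third position 2-fold.
Codon 6 UCG (Ser): third position 4-fold.
Codon 7 UAU (Tyr): third position 2-fold.
Four-fold degenerate third positions: 2.

2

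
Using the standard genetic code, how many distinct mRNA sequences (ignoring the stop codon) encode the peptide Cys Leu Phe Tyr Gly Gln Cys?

768

Cys: 2 codons.
Leu: 6 codons.
Phe: 2 codons.
Tyr: 2 codons.
Gly: 4 codons.
Gln: 2 codons.
Cys: 2 codons.
2 × 6 × 2 × 2 × 4 × 2 × 2 = 768.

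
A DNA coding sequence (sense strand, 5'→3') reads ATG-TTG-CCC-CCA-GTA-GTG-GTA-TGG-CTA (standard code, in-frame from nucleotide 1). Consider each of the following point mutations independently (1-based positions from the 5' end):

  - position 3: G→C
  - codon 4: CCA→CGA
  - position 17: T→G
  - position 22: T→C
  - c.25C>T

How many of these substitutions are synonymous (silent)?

Codon 1: ATG (Met) → ATC (Ile) — missense.
Codon 4: CCA (Pro) → CGA (Arg) — missense.
Codon 6: GTG (Val) → GGG (Gly) — missense.
Codon 8: TGG (Trp) → CGG (Arg) — missense.
Codon 9: CTA (Leu) → TTA (Leu) — synonymous.
Synonymous: 1 of 5.

1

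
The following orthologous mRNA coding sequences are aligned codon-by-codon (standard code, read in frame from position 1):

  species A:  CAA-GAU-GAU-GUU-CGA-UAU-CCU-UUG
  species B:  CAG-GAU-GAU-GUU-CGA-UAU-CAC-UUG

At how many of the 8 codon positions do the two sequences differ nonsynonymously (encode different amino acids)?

1

Codon 1: CAA Gln / CAG Gln — synonymous.
Codon 2: GAU Asp / GAU Asp — identical.
Codon 3: GAU Asp / GAU Asp — identical.
Codon 4: GUU Val / GUU Val — identical.
Codon 5: CGA Arg / CGA Arg — identical.
Codon 6: UAU Tyr / UAU Tyr — identical.
Codon 7: CCU Pro / CAC His — nonsynonymous.
Codon 8: UUG Leu / UUG Leu — identical.
Nonsynonymous differences: 1.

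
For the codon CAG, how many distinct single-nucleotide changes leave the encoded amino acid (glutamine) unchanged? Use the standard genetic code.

1

Position 1: none → 0 synonymous.
Position 2: none → 0 synonymous.
Position 3: CAA → 1 synonymous.
Total: 0 + 0 + 1 = 1.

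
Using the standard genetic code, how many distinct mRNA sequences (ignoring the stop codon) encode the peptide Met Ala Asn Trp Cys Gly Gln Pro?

Met: 1 codon.
Ala: 4 codons.
Asn: 2 codons.
Trp: 1 codon.
Cys: 2 codons.
Gly: 4 codons.
Gln: 2 codons.
Pro: 4 codons.
1 × 4 × 2 × 1 × 2 × 4 × 2 × 4 = 512.

512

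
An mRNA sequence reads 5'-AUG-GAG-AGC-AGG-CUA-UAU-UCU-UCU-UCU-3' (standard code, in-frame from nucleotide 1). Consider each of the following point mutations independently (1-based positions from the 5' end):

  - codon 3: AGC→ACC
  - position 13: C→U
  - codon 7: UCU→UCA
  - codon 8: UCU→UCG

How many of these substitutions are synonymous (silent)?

3

Codon 3: AGC (Ser) → ACC (Thr) — missense.
Codon 5: CUA (Leu) → UUA (Leu) — synonymous.
Codon 7: UCU (Ser) → UCA (Ser) — synonymous.
Codon 8: UCU (Ser) → UCG (Ser) — synonymous.
Synonymous: 3 of 4.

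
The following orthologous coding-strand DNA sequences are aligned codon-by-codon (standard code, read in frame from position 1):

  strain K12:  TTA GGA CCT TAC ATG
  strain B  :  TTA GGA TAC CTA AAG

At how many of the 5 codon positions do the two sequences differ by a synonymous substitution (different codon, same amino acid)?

Codon 1: TTA Leu / TTA Leu — identical.
Codon 2: GGA Gly / GGA Gly — identical.
Codon 3: CCT Pro / TAC Tyr — nonsynonymous.
Codon 4: TAC Tyr / CTA Leu — nonsynonymous.
Codon 5: ATG Met / AAG Lys — nonsynonymous.
Synonymous differences: 0.

0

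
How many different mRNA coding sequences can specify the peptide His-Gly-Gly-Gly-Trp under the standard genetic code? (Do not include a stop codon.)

His: 2 codons.
Gly: 4 codons.
Gly: 4 codons.
Gly: 4 codons.
Trp: 1 codon.
2 × 4 × 4 × 4 × 1 = 128.

128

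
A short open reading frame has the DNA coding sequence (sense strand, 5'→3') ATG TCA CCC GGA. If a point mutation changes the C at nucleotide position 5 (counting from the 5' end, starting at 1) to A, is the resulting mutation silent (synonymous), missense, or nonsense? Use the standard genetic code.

nonsense

Position 5 falls in codon 2: TCA → Ser.
After the substitution the codon is TAA → Stop.
The new codon is a stop codon, so this is a nonsense mutation.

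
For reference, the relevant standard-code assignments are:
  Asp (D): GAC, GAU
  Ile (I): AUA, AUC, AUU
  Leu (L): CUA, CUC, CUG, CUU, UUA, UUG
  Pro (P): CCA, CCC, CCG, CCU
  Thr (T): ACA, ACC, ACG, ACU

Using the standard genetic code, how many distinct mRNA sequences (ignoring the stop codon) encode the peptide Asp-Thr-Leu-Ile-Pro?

576

Asp: 2 codons.
Thr: 4 codons.
Leu: 6 codons.
Ile: 3 codons.
Pro: 4 codons.
2 × 4 × 6 × 3 × 4 = 576.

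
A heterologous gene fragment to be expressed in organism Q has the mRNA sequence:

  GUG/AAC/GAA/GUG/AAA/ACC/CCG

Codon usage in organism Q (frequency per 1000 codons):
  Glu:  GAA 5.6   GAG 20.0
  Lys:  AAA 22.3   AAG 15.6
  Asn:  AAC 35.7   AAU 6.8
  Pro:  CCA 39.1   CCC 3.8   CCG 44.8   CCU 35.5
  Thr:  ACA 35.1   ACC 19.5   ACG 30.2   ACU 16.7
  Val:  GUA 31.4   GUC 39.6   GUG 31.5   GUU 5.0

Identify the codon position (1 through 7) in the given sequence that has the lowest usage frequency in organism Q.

3

Codon 1 GUG (Val): 31.5 per 1000.
Codon 2 AAC (Asn): 35.7 per 1000.
Codon 3 GAA (Glu): 5.6 per 1000.
Codon 4 GUG (Val): 31.5 per 1000.
Codon 5 AAA (Lys): 22.3 per 1000.
Codon 6 ACC (Thr): 19.5 per 1000.
Codon 7 CCG (Pro): 44.8 per 1000.
Lowest frequency is 5.6 at codon 3.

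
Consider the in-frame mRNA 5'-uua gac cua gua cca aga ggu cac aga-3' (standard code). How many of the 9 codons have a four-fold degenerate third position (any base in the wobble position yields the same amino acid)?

Codon 1 UUA (Leu): third position 2-fold.
Codon 2 GAC (Asp): third position 2-fold.
Codon 3 CUA (Leu): third position 4-fold.
Codon 4 GUA (Val): third position 4-fold.
Codon 5 CCA (Pro): third position 4-fold.
Codon 6 AGA (Arg): third position 2-fold.
Codon 7 GGU (Gly): third position 4-fold.
Codon 8 CAC (His): third position 2-fold.
Codon 9 AGA (Arg): third position 2-fold.
Four-fold degenerate third positions: 4.

4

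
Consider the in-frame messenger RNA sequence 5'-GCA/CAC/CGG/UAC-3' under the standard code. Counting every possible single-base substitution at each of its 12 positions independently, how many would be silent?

Codon 1 (GCA, Ala): 3 synonymous substitutions.
Codon 2 (CAC, His): 1 synonymous substitution.
Codon 3 (CGG, Arg): 4 synonymous substitutions.
Codon 4 (UAC, Tyr): 1 synonymous substitution.
Total: 3 + 1 + 4 + 1 = 9.

9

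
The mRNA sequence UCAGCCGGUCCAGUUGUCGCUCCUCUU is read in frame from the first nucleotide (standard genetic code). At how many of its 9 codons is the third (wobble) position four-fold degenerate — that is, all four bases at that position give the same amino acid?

Codon 1 UCA (Ser): third position 4-fold.
Codon 2 GCC (Ala): third position 4-fold.
Codon 3 GGU (Gly): third position 4-fold.
Codon 4 CCA (Pro): third position 4-fold.
Codon 5 GUU (Val): third position 4-fold.
Codon 6 GUC (Val): third position 4-fold.
Codon 7 GCU (Ala): third position 4-fold.
Codon 8 CCU (Pro): third position 4-fold.
Codon 9 CUU (Leu): third position 4-fold.
Four-fold degenerate third positions: 9.

9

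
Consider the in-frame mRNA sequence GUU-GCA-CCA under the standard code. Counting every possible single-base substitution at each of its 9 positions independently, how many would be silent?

9

Codon 1 (GUU, Val): 3 synonymous substitutions.
Codon 2 (GCA, Ala): 3 synonymous substitutions.
Codon 3 (CCA, Pro): 3 synonymous substitutions.
Total: 3 + 3 + 3 = 9.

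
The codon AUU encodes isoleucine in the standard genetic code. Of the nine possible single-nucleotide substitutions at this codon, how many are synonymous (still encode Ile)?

Position 1: none → 0 synonymous.
Position 2: none → 0 synonymous.
Position 3: AUC, AUA → 2 synonymous.
Total: 0 + 0 + 2 = 2.

2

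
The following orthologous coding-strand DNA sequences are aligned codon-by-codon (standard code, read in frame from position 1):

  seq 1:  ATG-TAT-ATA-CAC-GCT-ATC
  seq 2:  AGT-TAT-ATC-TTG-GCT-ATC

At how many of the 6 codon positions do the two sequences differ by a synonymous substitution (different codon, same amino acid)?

1

Codon 1: ATG Met / AGT Ser — nonsynonymous.
Codon 2: TAT Tyr / TAT Tyr — identical.
Codon 3: ATA Ile / ATC Ile — synonymous.
Codon 4: CAC His / TTG Leu — nonsynonymous.
Codon 5: GCT Ala / GCT Ala — identical.
Codon 6: ATC Ile / ATC Ile — identical.
Synonymous differences: 1.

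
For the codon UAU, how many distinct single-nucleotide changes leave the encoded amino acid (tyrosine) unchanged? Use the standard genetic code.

1

Position 1: none → 0 synonymous.
Position 2: none → 0 synonymous.
Position 3: UAC → 1 synonymous.
Total: 0 + 0 + 1 = 1.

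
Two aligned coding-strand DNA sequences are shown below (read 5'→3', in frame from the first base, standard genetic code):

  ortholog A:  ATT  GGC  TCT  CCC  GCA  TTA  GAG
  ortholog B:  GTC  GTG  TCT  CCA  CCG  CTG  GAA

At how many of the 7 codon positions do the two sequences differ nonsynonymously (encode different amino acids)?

3

Codon 1: ATT Ile / GTC Val — nonsynonymous.
Codon 2: GGC Gly / GTG Val — nonsynonymous.
Codon 3: TCT Ser / TCT Ser — identical.
Codon 4: CCC Pro / CCA Pro — synonymous.
Codon 5: GCA Ala / CCG Pro — nonsynonymous.
Codon 6: TTA Leu / CTG Leu — synonymous.
Codon 7: GAG Glu / GAA Glu — synonymous.
Nonsynonymous differences: 3.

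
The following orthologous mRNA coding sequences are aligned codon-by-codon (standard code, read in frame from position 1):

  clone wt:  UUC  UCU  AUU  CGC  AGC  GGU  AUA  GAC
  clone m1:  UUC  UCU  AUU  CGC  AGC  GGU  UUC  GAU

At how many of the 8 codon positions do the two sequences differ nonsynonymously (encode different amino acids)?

Codon 1: UUC Phe / UUC Phe — identical.
Codon 2: UCU Ser / UCU Ser — identical.
Codon 3: AUU Ile / AUU Ile — identical.
Codon 4: CGC Arg / CGC Arg — identical.
Codon 5: AGC Ser / AGC Ser — identical.
Codon 6: GGU Gly / GGU Gly — identical.
Codon 7: AUA Ile / UUC Phe — nonsynonymous.
Codon 8: GAC Asp / GAU Asp — synonymous.
Nonsynonymous differences: 1.

1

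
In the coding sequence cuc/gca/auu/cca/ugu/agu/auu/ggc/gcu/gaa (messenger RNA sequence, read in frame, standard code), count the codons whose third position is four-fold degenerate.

5

Codon 1 CUC (Leu): third position 4-fold.
Codon 2 GCA (Ala): third position 4-fold.
Codon 3 AUU (Ile): third position 3-fold.
Codon 4 CCA (Pro): third position 4-fold.
Codon 5 UGU (Cys): third position 2-fold.
Codon 6 AGU (Ser): third position 2-fold.
Codon 7 AUU (Ile): third position 3-fold.
Codon 8 GGC (Gly): third position 4-fold.
Codon 9 GCU (Ala): third position 4-fold.
Codon 10 GAA (Glu): third position 2-fold.
Four-fold degenerate third positions: 5.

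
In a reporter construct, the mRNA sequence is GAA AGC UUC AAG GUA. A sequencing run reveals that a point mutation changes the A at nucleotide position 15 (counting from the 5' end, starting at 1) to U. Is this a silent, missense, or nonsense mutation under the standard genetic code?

Position 15 falls in codon 5: GUA → Val.
After the substitution the codon is GUU → Val.
Both encode Val, so the change is synonymous.

silent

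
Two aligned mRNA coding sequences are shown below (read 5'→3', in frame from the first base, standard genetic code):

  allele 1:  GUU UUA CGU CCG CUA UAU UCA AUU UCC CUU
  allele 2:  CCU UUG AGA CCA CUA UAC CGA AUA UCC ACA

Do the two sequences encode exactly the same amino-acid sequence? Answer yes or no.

no

Codon 1: GUU Val / CCU Pro — nonsynonymous.
Codon 2: UUA Leu / UUG Leu — synonymous.
Codon 3: CGU Arg / AGA Arg — synonymous.
Codon 4: CCG Pro / CCA Pro — synonymous.
Codon 5: CUA Leu / CUA Leu — identical.
Codon 6: UAU Tyr / UAC Tyr — synonymous.
Codon 7: UCA Ser / CGA Arg — nonsynonymous.
Codon 8: AUU Ile / AUA Ile — synonymous.
Codon 9: UCC Ser / UCC Ser — identical.
Codon 10: CUU Leu / ACA Thr — nonsynonymous.
Nonsynonymous differences: 3 → different protein.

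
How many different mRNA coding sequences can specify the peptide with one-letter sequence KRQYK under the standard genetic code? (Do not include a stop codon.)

96

Lys: 2 codons.
Arg: 6 codons.
Gln: 2 codons.
Tyr: 2 codons.
Lys: 2 codons.
2 × 6 × 2 × 2 × 2 = 96.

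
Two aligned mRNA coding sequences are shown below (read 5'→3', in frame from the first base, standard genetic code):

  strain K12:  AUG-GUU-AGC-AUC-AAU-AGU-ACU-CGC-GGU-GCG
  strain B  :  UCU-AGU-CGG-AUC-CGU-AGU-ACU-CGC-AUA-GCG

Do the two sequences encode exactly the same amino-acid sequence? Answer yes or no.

no

Codon 1: AUG Met / UCU Ser — nonsynonymous.
Codon 2: GUU Val / AGU Ser — nonsynonymous.
Codon 3: AGC Ser / CGG Arg — nonsynonymous.
Codon 4: AUC Ile / AUC Ile — identical.
Codon 5: AAU Asn / CGU Arg — nonsynonymous.
Codon 6: AGU Ser / AGU Ser — identical.
Codon 7: ACU Thr / ACU Thr — identical.
Codon 8: CGC Arg / CGC Arg — identical.
Codon 9: GGU Gly / AUA Ile — nonsynonymous.
Codon 10: GCG Ala / GCG Ala — identical.
Nonsynonymous differences: 5 → different protein.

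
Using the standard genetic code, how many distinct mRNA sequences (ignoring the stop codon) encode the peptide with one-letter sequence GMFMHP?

Gly: 4 codons.
Met: 1 codon.
Phe: 2 codons.
Met: 1 codon.
His: 2 codons.
Pro: 4 codons.
4 × 1 × 2 × 1 × 2 × 4 = 64.

64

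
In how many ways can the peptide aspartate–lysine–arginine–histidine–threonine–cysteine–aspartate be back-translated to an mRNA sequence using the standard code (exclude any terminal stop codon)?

768

Asp: 2 codons.
Lys: 2 codons.
Arg: 6 codons.
His: 2 codons.
Thr: 4 codons.
Cys: 2 codons.
Asp: 2 codons.
2 × 2 × 6 × 2 × 4 × 2 × 2 = 768.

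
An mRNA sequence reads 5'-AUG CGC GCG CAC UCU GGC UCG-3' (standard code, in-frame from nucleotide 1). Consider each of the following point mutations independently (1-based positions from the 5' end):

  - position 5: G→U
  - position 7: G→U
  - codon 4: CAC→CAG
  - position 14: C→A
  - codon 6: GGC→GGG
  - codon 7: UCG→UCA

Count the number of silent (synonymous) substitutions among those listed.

2

Codon 2: CGC (Arg) → CUC (Leu) — missense.
Codon 3: GCG (Ala) → UCG (Ser) — missense.
Codon 4: CAC (His) → CAG (Gln) — missense.
Codon 5: UCU (Ser) → UAU (Tyr) — missense.
Codon 6: GGC (Gly) → GGG (Gly) — synonymous.
Codon 7: UCG (Ser) → UCA (Ser) — synonymous.
Synonymous: 2 of 6.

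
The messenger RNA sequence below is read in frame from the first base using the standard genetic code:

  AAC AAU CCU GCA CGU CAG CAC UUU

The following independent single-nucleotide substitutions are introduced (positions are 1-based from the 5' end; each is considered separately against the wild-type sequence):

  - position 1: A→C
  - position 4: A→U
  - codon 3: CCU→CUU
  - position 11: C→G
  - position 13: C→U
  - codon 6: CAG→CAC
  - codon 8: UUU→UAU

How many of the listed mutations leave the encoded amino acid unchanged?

0

Codon 1: AAC (Asn) → CAC (His) — missense.
Codon 2: AAU (Asn) → UAU (Tyr) — missense.
Codon 3: CCU (Pro) → CUU (Leu) — missense.
Codon 4: GCA (Ala) → GGA (Gly) — missense.
Codon 5: CGU (Arg) → UGU (Cys) — missense.
Codon 6: CAG (Gln) → CAC (His) — missense.
Codon 8: UUU (Phe) → UAU (Tyr) — missense.
Synonymous: 0 of 7.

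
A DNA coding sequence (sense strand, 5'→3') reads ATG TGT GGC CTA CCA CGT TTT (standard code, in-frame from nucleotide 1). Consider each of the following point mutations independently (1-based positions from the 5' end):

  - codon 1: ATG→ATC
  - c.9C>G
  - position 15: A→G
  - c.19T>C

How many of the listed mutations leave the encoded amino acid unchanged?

2

Codon 1: ATG (Met) → ATC (Ile) — missense.
Codon 3: GGC (Gly) → GGG (Gly) — synonymous.
Codon 5: CCA (Pro) → CCG (Pro) — synonymous.
Codon 7: TTT (Phe) → CTT (Leu) — missense.
Synonymous: 2 of 4.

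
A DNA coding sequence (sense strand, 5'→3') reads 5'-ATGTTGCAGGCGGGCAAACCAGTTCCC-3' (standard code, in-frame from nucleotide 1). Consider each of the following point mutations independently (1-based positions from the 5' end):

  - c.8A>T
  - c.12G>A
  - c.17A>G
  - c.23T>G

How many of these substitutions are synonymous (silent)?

1

Codon 3: CAG (Gln) → CTG (Leu) — missense.
Codon 4: GCG (Ala) → GCA (Ala) — synonymous.
Codon 6: AAA (Lys) → AGA (Arg) — missense.
Codon 8: GTT (Val) → GGT (Gly) — missense.
Synonymous: 1 of 4.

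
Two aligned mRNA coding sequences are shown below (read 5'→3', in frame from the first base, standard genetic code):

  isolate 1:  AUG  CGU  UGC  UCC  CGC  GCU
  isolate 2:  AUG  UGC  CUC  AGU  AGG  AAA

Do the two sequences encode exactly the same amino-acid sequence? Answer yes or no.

no

Codon 1: AUG Met / AUG Met — identical.
Codon 2: CGU Arg / UGC Cys — nonsynonymous.
Codon 3: UGC Cys / CUC Leu — nonsynonymous.
Codon 4: UCC Ser / AGU Ser — synonymous.
Codon 5: CGC Arg / AGG Arg — synonymous.
Codon 6: GCU Ala / AAA Lys — nonsynonymous.
Nonsynonymous differences: 3 → different protein.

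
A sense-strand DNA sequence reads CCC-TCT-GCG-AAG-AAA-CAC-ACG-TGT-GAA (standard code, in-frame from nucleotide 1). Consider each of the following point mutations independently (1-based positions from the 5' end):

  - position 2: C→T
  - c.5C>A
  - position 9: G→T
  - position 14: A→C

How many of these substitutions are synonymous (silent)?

1

Codon 1: CCC (Pro) → CTC (Leu) — missense.
Codon 2: TCT (Ser) → TAT (Tyr) — missense.
Codon 3: GCG (Ala) → GCT (Ala) — synonymous.
Codon 5: AAA (Lys) → ACA (Thr) — missense.
Synonymous: 1 of 4.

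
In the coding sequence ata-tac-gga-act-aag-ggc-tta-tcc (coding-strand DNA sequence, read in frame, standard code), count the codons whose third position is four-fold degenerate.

Codon 1 ATA (Ile): third position 3-fold.
Codon 2 TAC (Tyr): third position 2-fold.
Codon 3 GGA (Gly): third position 4-fold.
Codon 4 ACT (Thr): third position 4-fold.
Codon 5 AAG (Lys): third position 2-fold.
Codon 6 GGC (Gly): third position 4-fold.
Codon 7 TTA (Leu): third position 2-fold.
Codon 8 TCC (Ser): third position 4-fold.
Four-fold degenerate third positions: 4.

4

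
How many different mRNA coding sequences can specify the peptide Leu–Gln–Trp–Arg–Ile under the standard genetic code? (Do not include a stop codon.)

Leu: 6 codons.
Gln: 2 codons.
Trp: 1 codon.
Arg: 6 codons.
Ile: 3 codons.
6 × 2 × 1 × 6 × 3 = 216.

216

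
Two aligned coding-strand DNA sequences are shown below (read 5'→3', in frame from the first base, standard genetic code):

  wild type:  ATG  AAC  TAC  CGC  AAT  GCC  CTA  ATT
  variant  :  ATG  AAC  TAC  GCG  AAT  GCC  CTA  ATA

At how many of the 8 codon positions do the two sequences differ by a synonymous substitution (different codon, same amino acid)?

Codon 1: ATG Met / ATG Met — identical.
Codon 2: AAC Asn / AAC Asn — identical.
Codon 3: TAC Tyr / TAC Tyr — identical.
Codon 4: CGC Arg / GCG Ala — nonsynonymous.
Codon 5: AAT Asn / AAT Asn — identical.
Codon 6: GCC Ala / GCC Ala — identical.
Codon 7: CTA Leu / CTA Leu — identical.
Codon 8: ATT Ile / ATA Ile — synonymous.
Synonymous differences: 1.

1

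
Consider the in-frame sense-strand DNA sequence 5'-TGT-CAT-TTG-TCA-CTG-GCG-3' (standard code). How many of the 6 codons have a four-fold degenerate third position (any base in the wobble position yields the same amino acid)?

3

Codon 1 TGT (Cys): third position 2-fold.
Codon 2 CAT (His): third position 2-fold.
Codon 3 TTG (Leu): third position 2-fold.
Codon 4 TCA (Ser): third position 4-fold.
Codon 5 CTG (Leu): third position 4-fold.
Codon 6 GCG (Ala): third position 4-fold.
Four-fold degenerate third positions: 3.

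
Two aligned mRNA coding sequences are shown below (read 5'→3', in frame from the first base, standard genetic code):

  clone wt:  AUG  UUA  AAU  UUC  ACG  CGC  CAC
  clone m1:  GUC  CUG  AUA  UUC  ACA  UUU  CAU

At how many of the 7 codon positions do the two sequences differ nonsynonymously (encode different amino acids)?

Codon 1: AUG Met / GUC Val — nonsynonymous.
Codon 2: UUA Leu / CUG Leu — synonymous.
Codon 3: AAU Asn / AUA Ile — nonsynonymous.
Codon 4: UUC Phe / UUC Phe — identical.
Codon 5: ACG Thr / ACA Thr — synonymous.
Codon 6: CGC Arg / UUU Phe — nonsynonymous.
Codon 7: CAC His / CAU His — synonymous.
Nonsynonymous differences: 3.

3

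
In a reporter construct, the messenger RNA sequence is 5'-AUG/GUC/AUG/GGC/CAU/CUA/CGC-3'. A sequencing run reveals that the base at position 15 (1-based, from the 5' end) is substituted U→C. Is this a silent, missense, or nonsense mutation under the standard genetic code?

Position 15 falls in codon 5: CAU → His.
After the substitution the codon is CAC → His.
Both encode His, so the change is synonymous.

silent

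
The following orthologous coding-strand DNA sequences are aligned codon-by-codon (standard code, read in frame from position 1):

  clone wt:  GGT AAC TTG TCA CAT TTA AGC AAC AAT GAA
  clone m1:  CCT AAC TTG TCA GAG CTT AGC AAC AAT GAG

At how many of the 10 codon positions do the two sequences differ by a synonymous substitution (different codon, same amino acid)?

2

Codon 1: GGT Gly / CCT Pro — nonsynonymous.
Codon 2: AAC Asn / AAC Asn — identical.
Codon 3: TTG Leu / TTG Leu — identical.
Codon 4: TCA Ser / TCA Ser — identical.
Codon 5: CAT His / GAG Glu — nonsynonymous.
Codon 6: TTA Leu / CTT Leu — synonymous.
Codon 7: AGC Ser / AGC Ser — identical.
Codon 8: AAC Asn / AAC Asn — identical.
Codon 9: AAT Asn / AAT Asn — identical.
Codon 10: GAA Glu / GAG Glu — synonymous.
Synonymous differences: 2.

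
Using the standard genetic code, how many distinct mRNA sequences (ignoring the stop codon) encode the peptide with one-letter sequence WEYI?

Trp: 1 codon.
Glu: 2 codons.
Tyr: 2 codons.
Ile: 3 codons.
1 × 2 × 2 × 3 = 12.

12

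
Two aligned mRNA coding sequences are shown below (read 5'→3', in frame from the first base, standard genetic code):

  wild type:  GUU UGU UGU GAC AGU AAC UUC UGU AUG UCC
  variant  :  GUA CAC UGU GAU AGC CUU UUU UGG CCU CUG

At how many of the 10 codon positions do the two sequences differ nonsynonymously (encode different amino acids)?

5

Codon 1: GUU Val / GUA Val — synonymous.
Codon 2: UGU Cys / CAC His — nonsynonymous.
Codon 3: UGU Cys / UGU Cys — identical.
Codon 4: GAC Asp / GAU Asp — synonymous.
Codon 5: AGU Ser / AGC Ser — synonymous.
Codon 6: AAC Asn / CUU Leu — nonsynonymous.
Codon 7: UUC Phe / UUU Phe — synonymous.
Codon 8: UGU Cys / UGG Trp — nonsynonymous.
Codon 9: AUG Met / CCU Pro — nonsynonymous.
Codon 10: UCC Ser / CUG Leu — nonsynonymous.
Nonsynonymous differences: 5.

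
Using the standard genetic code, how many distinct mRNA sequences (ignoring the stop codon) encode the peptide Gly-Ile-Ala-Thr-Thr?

Gly: 4 codons.
Ile: 3 codons.
Ala: 4 codons.
Thr: 4 codons.
Thr: 4 codons.
4 × 3 × 4 × 4 × 4 = 768.

768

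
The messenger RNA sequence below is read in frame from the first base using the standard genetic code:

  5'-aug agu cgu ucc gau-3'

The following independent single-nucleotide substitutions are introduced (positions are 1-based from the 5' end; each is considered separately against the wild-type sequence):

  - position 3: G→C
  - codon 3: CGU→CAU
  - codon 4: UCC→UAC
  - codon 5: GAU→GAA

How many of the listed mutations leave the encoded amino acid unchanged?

Codon 1: AUG (Met) → AUC (Ile) — missense.
Codon 3: CGU (Arg) → CAU (His) — missense.
Codon 4: UCC (Ser) → UAC (Tyr) — missense.
Codon 5: GAU (Asp) → GAA (Glu) — missense.
Synonymous: 0 of 4.

0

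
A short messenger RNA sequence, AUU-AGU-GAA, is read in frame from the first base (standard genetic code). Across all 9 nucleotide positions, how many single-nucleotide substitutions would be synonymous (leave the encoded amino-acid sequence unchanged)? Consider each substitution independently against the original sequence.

4

Codon 1 (AUU, Ile): 2 synonymous substitutions.
Codon 2 (AGU, Ser): 1 synonymous substitution.
Codon 3 (GAA, Glu): 1 synonymous substitution.
Total: 2 + 1 + 1 = 4.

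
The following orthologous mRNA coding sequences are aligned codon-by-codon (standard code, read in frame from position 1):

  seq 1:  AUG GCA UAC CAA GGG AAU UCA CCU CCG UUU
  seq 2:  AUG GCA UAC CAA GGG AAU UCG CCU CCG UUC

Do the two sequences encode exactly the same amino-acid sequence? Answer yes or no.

yes

Codon 1: AUG Met / AUG Met — identical.
Codon 2: GCA Ala / GCA Ala — identical.
Codon 3: UAC Tyr / UAC Tyr — identical.
Codon 4: CAA Gln / CAA Gln — identical.
Codon 5: GGG Gly / GGG Gly — identical.
Codon 6: AAU Asn / AAU Asn — identical.
Codon 7: UCA Ser / UCG Ser — synonymous.
Codon 8: CCU Pro / CCU Pro — identical.
Codon 9: CCG Pro / CCG Pro — identical.
Codon 10: UUU Phe / UUC Phe — synonymous.
Nonsynonymous differences: 0 → same protein.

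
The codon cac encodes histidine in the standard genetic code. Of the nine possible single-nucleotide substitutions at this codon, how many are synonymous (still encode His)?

Position 1: none → 0 synonymous.
Position 2: none → 0 synonymous.
Position 3: CAT → 1 synonymous.
Total: 0 + 0 + 1 = 1.

1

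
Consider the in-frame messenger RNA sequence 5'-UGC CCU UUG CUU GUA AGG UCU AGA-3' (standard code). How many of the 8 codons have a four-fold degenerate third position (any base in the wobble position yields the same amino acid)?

4

Codon 1 UGC (Cys): third position 2-fold.
Codon 2 CCU (Pro): third position 4-fold.
Codon 3 UUG (Leu): third position 2-fold.
Codon 4 CUU (Leu): third position 4-fold.
Codon 5 GUA (Val): third position 4-fold.
Codon 6 AGG (Arg): third position 2-fold.
Codon 7 UCU (Ser): third position 4-fold.
Codon 8 AGA (Arg): third position 2-fold.
Four-fold degenerate third positions: 4.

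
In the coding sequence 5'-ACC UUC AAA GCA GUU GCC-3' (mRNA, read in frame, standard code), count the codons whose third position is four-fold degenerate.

Codon 1 ACC (Thr): third position 4-fold.
Codon 2 UUC (Phe): third position 2-fold.
Codon 3 AAA (Lys): third position 2-fold.
Codon 4 GCA (Ala): third position 4-fold.
Codon 5 GUU (Val): third position 4-fold.
Codon 6 GCC (Ala): third position 4-fold.
Four-fold degenerate third positions: 4.

4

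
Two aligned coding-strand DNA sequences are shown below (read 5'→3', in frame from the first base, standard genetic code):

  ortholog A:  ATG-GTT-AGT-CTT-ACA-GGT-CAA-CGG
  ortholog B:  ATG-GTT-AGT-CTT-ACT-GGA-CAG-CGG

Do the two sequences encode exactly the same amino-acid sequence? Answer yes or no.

Codon 1: ATG Met / ATG Met — identical.
Codon 2: GTT Val / GTT Val — identical.
Codon 3: AGT Ser / AGT Ser — identical.
Codon 4: CTT Leu / CTT Leu — identical.
Codon 5: ACA Thr / ACT Thr — synonymous.
Codon 6: GGT Gly / GGA Gly — synonymous.
Codon 7: CAA Gln / CAG Gln — synonymous.
Codon 8: CGG Arg / CGG Arg — identical.
Nonsynonymous differences: 0 → same protein.

yes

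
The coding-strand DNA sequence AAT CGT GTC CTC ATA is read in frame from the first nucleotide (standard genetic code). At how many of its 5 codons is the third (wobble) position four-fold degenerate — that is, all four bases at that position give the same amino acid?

3

Codon 1 AAT (Asn): third position 2-fold.
Codon 2 CGT (Arg): third position 4-fold.
Codon 3 GTC (Val): third position 4-fold.
Codon 4 CTC (Leu): third position 4-fold.
Codon 5 ATA (Ile): third position 3-fold.
Four-fold degenerate third positions: 3.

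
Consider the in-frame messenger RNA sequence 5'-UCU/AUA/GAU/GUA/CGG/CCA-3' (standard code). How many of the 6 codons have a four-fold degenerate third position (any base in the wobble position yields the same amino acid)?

4

Codon 1 UCU (Ser): third position 4-fold.
Codon 2 AUA (Ile): third position 3-fold.
Codon 3 GAU (Asp): third position 2-fold.
Codon 4 GUA (Val): third position 4-fold.
Codon 5 CGG (Arg): third position 4-fold.
Codon 6 CCA (Pro): third position 4-fold.
Four-fold degenerate third positions: 4.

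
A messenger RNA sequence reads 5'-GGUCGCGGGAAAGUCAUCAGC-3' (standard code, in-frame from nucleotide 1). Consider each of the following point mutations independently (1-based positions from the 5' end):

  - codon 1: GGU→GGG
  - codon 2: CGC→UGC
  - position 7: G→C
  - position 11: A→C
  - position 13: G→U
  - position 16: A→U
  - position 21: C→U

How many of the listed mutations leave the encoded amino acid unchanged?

2

Codon 1: GGU (Gly) → GGG (Gly) — synonymous.
Codon 2: CGC (Arg) → UGC (Cys) — missense.
Codon 3: GGG (Gly) → CGG (Arg) — missense.
Codon 4: AAA (Lys) → ACA (Thr) — missense.
Codon 5: GUC (Val) → UUC (Phe) — missense.
Codon 6: AUC (Ile) → UUC (Phe) — missense.
Codon 7: AGC (Ser) → AGU (Ser) — synonymous.
Synonymous: 2 of 7.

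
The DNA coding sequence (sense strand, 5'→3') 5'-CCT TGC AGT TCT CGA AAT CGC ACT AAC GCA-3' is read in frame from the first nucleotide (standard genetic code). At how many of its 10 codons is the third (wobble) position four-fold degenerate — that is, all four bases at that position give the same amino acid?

6

Codon 1 CCT (Pro): third position 4-fold.
Codon 2 TGC (Cys): third position 2-fold.
Codon 3 AGT (Ser): third position 2-fold.
Codon 4 TCT (Ser): third position 4-fold.
Codon 5 CGA (Arg): third position 4-fold.
Codon 6 AAT (Asn): third position 2-fold.
Codon 7 CGC (Arg): third position 4-fold.
Codon 8 ACT (Thr): third position 4-fold.
Codon 9 AAC (Asn): third position 2-fold.
Codon 10 GCA (Ala): third position 4-fold.
Four-fold degenerate third positions: 6.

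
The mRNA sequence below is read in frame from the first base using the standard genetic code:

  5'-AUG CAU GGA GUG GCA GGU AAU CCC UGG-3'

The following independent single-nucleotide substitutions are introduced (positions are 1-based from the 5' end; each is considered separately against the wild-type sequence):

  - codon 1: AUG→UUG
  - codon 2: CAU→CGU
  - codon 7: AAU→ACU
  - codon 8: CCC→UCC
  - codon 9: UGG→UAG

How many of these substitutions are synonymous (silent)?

0

Codon 1: AUG (Met) → UUG (Leu) — missense.
Codon 2: CAU (His) → CGU (Arg) — missense.
Codon 7: AAU (Asn) → ACU (Thr) — missense.
Codon 8: CCC (Pro) → UCC (Ser) — missense.
Codon 9: UGG (Trp) → UAG (Stop) — nonsense.
Synonymous: 0 of 5.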